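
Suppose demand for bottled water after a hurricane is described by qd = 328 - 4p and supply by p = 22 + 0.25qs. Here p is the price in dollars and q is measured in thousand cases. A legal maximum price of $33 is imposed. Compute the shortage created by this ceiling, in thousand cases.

Rearranging supply gives qs = 4p - 88. In a free market, 328 - 4p = 4p - 88 gives the equilibrium p* = 52, q* = 120.
Since 33 < 52, the ceiling is binding.
At p = 33: qd = 328 - 4·33 = 196 and qs = 4·33 - 88 = 44.
Shortage = qd - qs = 196 - 44 = 152.

152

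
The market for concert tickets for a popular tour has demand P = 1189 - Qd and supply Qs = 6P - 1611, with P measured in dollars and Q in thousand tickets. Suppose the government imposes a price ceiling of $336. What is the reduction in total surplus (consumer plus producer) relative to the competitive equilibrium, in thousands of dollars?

86016

Rearranging demand gives Qd = 1189 - P. In a free market, 1189 - P = 6P - 1611 gives the equilibrium P* = 400, Q* = 789.
Because the ceiling (336) lies below the market-clearing price, it is binding.
At P = 336: Qd = 1189 - 336 = 853 and Qs = 6·336 - 1611 = 405.
Quantity traded falls to 405. At Q = 405 the demand price is 1189 - 405 = 784 and the supply price is (1611 + 405)/6 = 336.
Deadweight loss = ½ · (784 - 336) · (789 - 405) = ½ · 448 · 384 = 86016.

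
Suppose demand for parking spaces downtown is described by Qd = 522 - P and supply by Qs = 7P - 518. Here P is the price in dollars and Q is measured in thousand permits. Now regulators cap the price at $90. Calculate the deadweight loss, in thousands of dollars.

44800

Equilibrium: 522 - P = 7P - 518, so 1040 = 8P and P* = 130, Q* = 392.
Since 90 < 130, the ceiling is binding.
At P = 90: Qd = 522 - 90 = 432 and Qs = 7·90 - 518 = 112.
Quantity traded falls to 112. At Q = 112 the demand price is 522 - 112 = 410 and the supply price is (518 + 112)/7 = 90.
Deadweight loss = ½ · (410 - 90) · (392 - 112) = ½ · 320 · 280 = 44800.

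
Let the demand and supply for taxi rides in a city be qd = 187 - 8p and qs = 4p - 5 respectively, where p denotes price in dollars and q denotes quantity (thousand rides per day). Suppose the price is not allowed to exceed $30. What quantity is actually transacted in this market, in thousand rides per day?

59

Equilibrium: 187 - 8p = 4p - 5, so 192 = 12p and p* = 16, q* = 59.
Since 30 is above p* = 16, the ceiling does not bind and the free-market outcome prevails.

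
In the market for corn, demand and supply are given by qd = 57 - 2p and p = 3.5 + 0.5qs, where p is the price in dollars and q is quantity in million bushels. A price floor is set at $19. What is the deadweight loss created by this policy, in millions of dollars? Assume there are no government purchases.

18

Rearranging supply gives qs = 2p - 7. In a free market, 57 - 2p = 2p - 7 gives the equilibrium p* = 16, q* = 25.
Since 19 > 16, the floor is binding.
At p = 19: qd = 57 - 2·19 = 19 and qs = 2·19 - 7 = 31.
Quantity traded falls to 19. At q = 19 the demand price is (57 - 19)/2 = 19 and the supply price is (7 + 19)/2 = 13.
Deadweight loss = ½ · (19 - 13) · (25 - 19) = ½ · 6 · 6 = 18.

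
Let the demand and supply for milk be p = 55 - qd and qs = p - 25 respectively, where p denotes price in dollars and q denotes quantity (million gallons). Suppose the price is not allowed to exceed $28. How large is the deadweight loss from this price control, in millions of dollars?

Rearranging demand gives qd = 55 - p. Equilibrium: 55 - p = p - 25, so 80 = 2p and p* = 40, q* = 15.
Because the ceiling (28) lies below the market-clearing price, it is binding.
At p = 28: qd = 55 - 28 = 27 and qs = 28 - 25 = 3.
Quantity traded falls to 3. At q = 3 the demand price is 55 - 3 = 52 and the supply price is 25 + 3 = 28.
Deadweight loss = ½ · (52 - 28) · (15 - 3) = ½ · 24 · 12 = 144.

144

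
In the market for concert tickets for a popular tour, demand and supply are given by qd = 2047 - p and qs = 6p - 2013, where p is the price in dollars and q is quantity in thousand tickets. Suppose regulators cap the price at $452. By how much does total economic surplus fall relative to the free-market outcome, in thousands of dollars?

In a free market, 2047 - p = 6p - 2013 gives the equilibrium p* = 580, q* = 1467.
Because the ceiling (452) lies below the market-clearing price, it is binding.
At p = 452: qd = 2047 - 452 = 1595 and qs = 6·452 - 2013 = 699.
Quantity traded falls to 699. At q = 699 the demand price is 2047 - 699 = 1348 and the supply price is (2013 + 699)/6 = 452.
Deadweight loss = ½ · (1348 - 452) · (1467 - 699) = ½ · 896 · 768 = 344064.

344064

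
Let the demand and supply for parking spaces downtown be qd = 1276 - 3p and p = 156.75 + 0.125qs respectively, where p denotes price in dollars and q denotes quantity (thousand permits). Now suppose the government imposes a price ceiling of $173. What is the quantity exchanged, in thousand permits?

Rearranging supply gives qs = 8p - 1254. In a free market, 1276 - 3p = 8p - 1254 gives the equilibrium p* = 230, q* = 586.
The ceiling of 173 is below the equilibrium price 230, so it binds.
At p = 173: qd = 1276 - 3·173 = 757 and qs = 8·173 - 1254 = 130.
The quantity actually transacted is the short side, supply: 130.

130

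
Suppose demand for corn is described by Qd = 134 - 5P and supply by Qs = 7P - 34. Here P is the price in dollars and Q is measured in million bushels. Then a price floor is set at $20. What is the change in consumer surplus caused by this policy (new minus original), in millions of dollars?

Equilibrium: 134 - 5P = 7P - 34, so 168 = 12P and P* = 14, Q* = 64.
The floor of 20 is above the equilibrium price 14, so it binds.
At P = 20: Qd = 134 - 5·20 = 34 and Qs = 7·20 - 34 = 106.
Consumer surplus without the control is ½ · (26.8 - 14) · 64 = 409.6.
With the floor, consumers buy 34 units at 20, so CS = ½ · (26.8 - 20) · 34 = 115.6.
Change in consumer surplus = 115.6 - 409.6 = -294.

-294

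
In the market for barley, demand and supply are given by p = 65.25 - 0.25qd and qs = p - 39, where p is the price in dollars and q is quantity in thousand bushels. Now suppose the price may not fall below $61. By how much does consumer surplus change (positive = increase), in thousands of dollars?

Rearranging demand gives qd = 261 - 4p. In a free market, 261 - 4p = p - 39 gives the equilibrium p* = 60, q* = 21.
Since 61 > 60, the floor is binding.
At p = 61: qd = 261 - 4·61 = 17 and qs = 61 - 39 = 22.
Consumer surplus without the control is ½ · (65.25 - 60) · 21 = 55.125.
With the floor, consumers buy 17 units at 61, so CS = ½ · (65.25 - 61) · 17 = 36.125.
Change in consumer surplus = 36.125 - 55.125 = -19.

-19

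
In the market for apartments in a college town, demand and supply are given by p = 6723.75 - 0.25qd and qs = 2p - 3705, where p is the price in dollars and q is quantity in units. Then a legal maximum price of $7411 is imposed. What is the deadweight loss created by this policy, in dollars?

Rearranging demand gives qd = 26895 - 4p. In a free market, 26895 - 4p = 2p - 3705 gives the equilibrium p* = 5100, q* = 6495.
Since 7411 is above p* = 5100, the ceiling does not bind and the free-market outcome prevails.
Since the control does not bind, no trades are prevented and deadweight loss is zero.

0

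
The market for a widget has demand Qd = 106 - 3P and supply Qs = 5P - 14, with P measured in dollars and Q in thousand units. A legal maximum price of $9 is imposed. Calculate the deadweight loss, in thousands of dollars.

240

Setting quantity demanded equal to quantity supplied, 106 - 3P = 5P - 14, gives P* = 15 and Q* = 61.
Because the ceiling (9) lies below the market-clearing price, it is binding.
At P = 9: Qd = 106 - 3·9 = 79 and Qs = 5·9 - 14 = 31.
Quantity traded falls to 31. At Q = 31 the demand price is (106 - 31)/3 = 25 and the supply price is (14 + 31)/5 = 9.
Deadweight loss = ½ · (25 - 9) · (61 - 31) = ½ · 16 · 30 = 240.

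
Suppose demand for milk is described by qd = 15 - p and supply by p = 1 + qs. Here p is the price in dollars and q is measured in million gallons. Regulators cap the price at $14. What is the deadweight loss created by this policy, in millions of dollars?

Rearranging supply gives qs = p - 1. Setting quantity demanded equal to quantity supplied, 15 - p = p - 1, gives p* = 8 and q* = 7.
The ceiling of 14 is above the equilibrium price 8, so it is not binding; the market clears at p* = 8, q* = 7.
Since the control does not bind, no trades are prevented and deadweight loss is zero.

0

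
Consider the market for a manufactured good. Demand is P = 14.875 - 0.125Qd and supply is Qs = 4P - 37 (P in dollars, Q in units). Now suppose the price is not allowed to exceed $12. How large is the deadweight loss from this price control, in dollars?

3

Rearranging demand gives Qd = 119 - 8P. Without the control the market clears where 119 - 8P = 4P - 37, i.e. P* = 13 and Q* = 15.
Since 12 < 13, the ceiling is binding.
At P = 12: Qd = 119 - 8·12 = 23 and Qs = 4·12 - 37 = 11.
Quantity traded falls to 11. At Q = 11 the demand price is (119 - 11)/8 = 13.5 and the supply price is (37 + 11)/4 = 12.
Deadweight loss = ½ · (13.5 - 12) · (15 - 11) = ½ · 1.5 · 4 = 3.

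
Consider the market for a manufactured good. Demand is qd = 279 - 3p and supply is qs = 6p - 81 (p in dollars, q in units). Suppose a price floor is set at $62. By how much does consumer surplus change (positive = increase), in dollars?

Equilibrium: 279 - 3p = 6p - 81, so 360 = 9p and p* = 40, q* = 159.
The floor of 62 is above the equilibrium price 40, so it binds.
At p = 62: qd = 279 - 3·62 = 93 and qs = 6·62 - 81 = 291.
Consumer surplus without the control is ½ · (93 - 40) · 159 = 4213.5.
With the floor, consumers buy 93 units at 62, so CS = ½ · (93 - 62) · 93 = 1441.5.
Change in consumer surplus = 1441.5 - 4213.5 = -2772.

-2772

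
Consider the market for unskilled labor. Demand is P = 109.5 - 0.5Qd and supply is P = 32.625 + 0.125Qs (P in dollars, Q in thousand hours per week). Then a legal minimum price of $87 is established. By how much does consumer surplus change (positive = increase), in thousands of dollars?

-3276

Rearranging demand gives Qd = 219 - 2P; rearranging supply gives Qs = 8P - 261. Without the control the market clears where 219 - 2P = 8P - 261, i.e. P* = 48 and Q* = 123.
Since 87 > 48, the floor is binding.
At P = 87: Qd = 219 - 2·87 = 45 and Qs = 8·87 - 261 = 435.
Consumer surplus without the control is ½ · (109.5 - 48) · 123 = 3782.25.
With the floor, consumers buy 45 units at 87, so CS = ½ · (109.5 - 87) · 45 = 506.25.
Change in consumer surplus = 506.25 - 3782.25 = -3276.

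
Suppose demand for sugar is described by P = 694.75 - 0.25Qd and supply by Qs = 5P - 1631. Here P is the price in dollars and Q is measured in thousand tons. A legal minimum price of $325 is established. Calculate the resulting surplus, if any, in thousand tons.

Rearranging demand gives Qd = 2779 - 4P. Equilibrium: 2779 - 4P = 5P - 1631, so 4410 = 9P and P* = 490, Q* = 819.
The floor of 325 is below the equilibrium price 490, so it is not binding; the market clears at P* = 490, Q* = 819.
Since the control does not bind, there is no surplus.

0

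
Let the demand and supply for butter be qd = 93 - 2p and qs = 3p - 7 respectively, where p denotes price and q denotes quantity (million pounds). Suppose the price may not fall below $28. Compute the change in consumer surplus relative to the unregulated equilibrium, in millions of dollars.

-360

Equilibrium: 93 - 2p = 3p - 7, so 100 = 5p and p* = 20, q* = 53.
Because the floor (28) lies above the market-clearing price, it is binding.
At p = 28: qd = 93 - 2·28 = 37 and qs = 3·28 - 7 = 77.
Consumer surplus without the control is ½ · (46.5 - 20) · 53 = 702.25.
With the floor, consumers buy 37 units at 28, so CS = ½ · (46.5 - 28) · 37 = 342.25.
Change in consumer surplus = 342.25 - 702.25 = -360.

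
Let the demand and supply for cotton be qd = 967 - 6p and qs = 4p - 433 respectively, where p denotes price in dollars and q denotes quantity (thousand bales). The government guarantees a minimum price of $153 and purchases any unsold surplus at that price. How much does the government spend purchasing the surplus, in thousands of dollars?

19890

Setting quantity demanded equal to quantity supplied, 967 - 6p = 4p - 433, gives p* = 140 and q* = 127.
Since 153 > 140, the floor is binding.
At p = 153: qd = 967 - 6·153 = 49 and qs = 4·153 - 433 = 179.
Surplus = qs - qd = 130.
Government expenditure = surplus × support price = 130 × 153 = 19890.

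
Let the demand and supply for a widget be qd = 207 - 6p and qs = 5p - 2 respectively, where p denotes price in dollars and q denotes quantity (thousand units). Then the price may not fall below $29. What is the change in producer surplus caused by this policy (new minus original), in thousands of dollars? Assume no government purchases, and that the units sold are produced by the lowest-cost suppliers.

Without the control the market clears where 207 - 6p = 5p - 2, i.e. p* = 19 and q* = 93.
Because the floor (29) lies above the market-clearing price, it is binding.
At p = 29: qd = 207 - 6·29 = 33 and qs = 5·29 - 2 = 143.
Producer surplus without the control is ½ · (19 - 0.4) · 93 = 864.9.
With the floor, 33 units are sold at 29. The supply price at q = 33 is 7, so PS = ½ · [(29 - 0.4) + (29 - 7)] · 33 = 834.9.
Change in producer surplus = 834.9 - 864.9 = -30.

-30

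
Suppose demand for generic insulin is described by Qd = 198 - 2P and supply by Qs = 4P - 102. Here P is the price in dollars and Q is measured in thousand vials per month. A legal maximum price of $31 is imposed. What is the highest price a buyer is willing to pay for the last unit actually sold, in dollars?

88

Without the control the market clears where 198 - 2P = 4P - 102, i.e. P* = 50 and Q* = 98.
Since 31 < 50, the ceiling is binding.
At P = 31: Qd = 198 - 2·31 = 136 and Qs = 4·31 - 102 = 22.
Only 22 units reach the market. On the demand curve, the marginal buyer's willingness to pay at Q = 22 is (198 - 22)/2 = 88.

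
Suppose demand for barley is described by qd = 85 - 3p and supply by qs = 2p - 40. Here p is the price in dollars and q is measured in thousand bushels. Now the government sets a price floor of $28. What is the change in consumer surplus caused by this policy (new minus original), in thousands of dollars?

Setting quantity demanded equal to quantity supplied, 85 - 3p = 2p - 40, gives p* = 25 and q* = 10.
Since 28 > 25, the floor is binding.
At p = 28: qd = 85 - 3·28 = 1 and qs = 2·28 - 40 = 16.
Consumer surplus without the control is ½ · (85/3 - 25) · 10 = 50/3.
With the floor, consumers buy 1 units at 28, so CS = ½ · (85/3 - 28) · 1 = 1/6.
Change in consumer surplus = 1/6 - 50/3 = -16.5.

-16.5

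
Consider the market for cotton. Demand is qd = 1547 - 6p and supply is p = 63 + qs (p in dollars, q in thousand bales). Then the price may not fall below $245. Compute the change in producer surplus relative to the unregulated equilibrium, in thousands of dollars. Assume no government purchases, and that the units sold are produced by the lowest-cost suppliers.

-2895

Rearranging supply gives qs = p - 63. In a free market, 1547 - 6p = p - 63 gives the equilibrium p* = 230, q* = 167.
Since 245 > 230, the floor is binding.
At p = 245: qd = 1547 - 6·245 = 77 and qs = 245 - 63 = 182.
Producer surplus without the control is ½ · (230 - 63) · 167 = 13944.5.
With the floor, 77 units are sold at 245. The supply price at q = 77 is 140, so PS = ½ · [(245 - 63) + (245 - 140)] · 77 = 11049.5.
Change in producer surplus = 11049.5 - 13944.5 = -2895.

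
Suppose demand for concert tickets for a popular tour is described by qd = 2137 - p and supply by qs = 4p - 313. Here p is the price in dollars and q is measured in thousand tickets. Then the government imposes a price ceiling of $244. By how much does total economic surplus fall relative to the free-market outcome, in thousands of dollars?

605160

Without the control the market clears where 2137 - p = 4p - 313, i.e. p* = 490 and q* = 1647.
Because the ceiling (244) lies below the market-clearing price, it is binding.
At p = 244: qd = 2137 - 244 = 1893 and qs = 4·244 - 313 = 663.
Quantity traded falls to 663. At q = 663 the demand price is 2137 - 663 = 1474 and the supply price is (313 + 663)/4 = 244.
Deadweight loss = ½ · (1474 - 244) · (1647 - 663) = ½ · 1230 · 984 = 605160.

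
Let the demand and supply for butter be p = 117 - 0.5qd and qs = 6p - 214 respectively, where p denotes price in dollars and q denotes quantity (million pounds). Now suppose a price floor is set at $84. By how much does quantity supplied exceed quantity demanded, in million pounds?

224

Rearranging demand gives qd = 234 - 2p. Without the control the market clears where 234 - 2p = 6p - 214, i.e. p* = 56 and q* = 122.
Since 84 > 56, the floor is binding.
At p = 84: qd = 234 - 2·84 = 66 and qs = 6·84 - 214 = 290.
Surplus = qs - qd = 290 - 66 = 224.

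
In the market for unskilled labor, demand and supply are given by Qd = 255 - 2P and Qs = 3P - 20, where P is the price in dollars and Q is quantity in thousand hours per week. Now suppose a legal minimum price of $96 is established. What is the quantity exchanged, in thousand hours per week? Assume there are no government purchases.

In a free market, 255 - 2P = 3P - 20 gives the equilibrium P* = 55, Q* = 145.
Because the floor (96) lies above the market-clearing price, it is binding.
At P = 96: Qd = 255 - 2·96 = 63 and Qs = 3·96 - 20 = 268.
The quantity actually transacted is the short side, demand: 63.

63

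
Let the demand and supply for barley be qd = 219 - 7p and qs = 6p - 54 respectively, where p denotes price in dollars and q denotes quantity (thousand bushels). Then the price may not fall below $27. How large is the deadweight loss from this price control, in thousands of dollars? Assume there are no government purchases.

Without the control the market clears where 219 - 7p = 6p - 54, i.e. p* = 21 and q* = 72.
Since 27 > 21, the floor is binding.
At p = 27: qd = 219 - 7·27 = 30 and qs = 6·27 - 54 = 108.
Quantity traded falls to 30. At q = 30 the demand price is (219 - 30)/7 = 27 and the supply price is (54 + 30)/6 = 14.
Deadweight loss = ½ · (27 - 14) · (72 - 30) = ½ · 13 · 42 = 273.

273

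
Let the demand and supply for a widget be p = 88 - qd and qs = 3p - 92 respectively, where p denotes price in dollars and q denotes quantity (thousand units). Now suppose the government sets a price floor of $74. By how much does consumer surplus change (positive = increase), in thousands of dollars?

Rearranging demand gives qd = 88 - p. Without the control the market clears where 88 - p = 3p - 92, i.e. p* = 45 and q* = 43.
Since 74 > 45, the floor is binding.
At p = 74: qd = 88 - 74 = 14 and qs = 3·74 - 92 = 130.
Consumer surplus without the control is ½ · (88 - 45) · 43 = 924.5.
With the floor, consumers buy 14 units at 74, so CS = ½ · (88 - 74) · 14 = 98.
Change in consumer surplus = 98 - 924.5 = -826.5.

-826.5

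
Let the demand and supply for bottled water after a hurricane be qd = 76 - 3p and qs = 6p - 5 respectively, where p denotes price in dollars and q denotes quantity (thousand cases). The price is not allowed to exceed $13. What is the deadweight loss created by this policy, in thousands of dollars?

Setting quantity demanded equal to quantity supplied, 76 - 3p = 6p - 5, gives p* = 9 and q* = 49.
The ceiling of 13 is above the equilibrium price 9, so it is not binding; the market clears at p* = 9, q* = 49.
Since the control does not bind, no trades are prevented and deadweight loss is zero.

0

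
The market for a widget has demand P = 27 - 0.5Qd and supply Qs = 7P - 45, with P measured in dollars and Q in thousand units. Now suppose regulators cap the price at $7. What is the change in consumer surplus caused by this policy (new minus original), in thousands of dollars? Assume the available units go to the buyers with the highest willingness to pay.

-180

Rearranging demand gives Qd = 54 - 2P. Equilibrium: 54 - 2P = 7P - 45, so 99 = 9P and P* = 11, Q* = 32.
Since 7 < 11, the ceiling is binding.
At P = 7: Qd = 54 - 2·7 = 40 and Qs = 7·7 - 45 = 4.
Consumer surplus without the control is ½ · (27 - 11) · 32 = 256.
With the ceiling, 4 units are sold at 7 (assume they go to the highest-value buyers). The demand price at Q = 4 is 25, so CS = ½ · [(27 - 7) + (25 - 7)] · 4 = 76.
Change in consumer surplus = 76 - 256 = -180.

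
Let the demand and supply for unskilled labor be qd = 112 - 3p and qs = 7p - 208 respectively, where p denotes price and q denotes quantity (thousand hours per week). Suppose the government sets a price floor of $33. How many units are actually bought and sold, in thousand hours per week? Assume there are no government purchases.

Equilibrium: 112 - 3p = 7p - 208, so 320 = 10p and p* = 32, q* = 16.
Because the floor (33) lies above the market-clearing price, it is binding.
At p = 33: qd = 112 - 3·33 = 13 and qs = 7·33 - 208 = 23.
The quantity actually transacted is the short side, demand: 13.

13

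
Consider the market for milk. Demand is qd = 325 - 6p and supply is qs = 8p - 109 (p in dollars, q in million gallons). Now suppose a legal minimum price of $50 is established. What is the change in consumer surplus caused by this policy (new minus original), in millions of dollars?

Without the control the market clears where 325 - 6p = 8p - 109, i.e. p* = 31 and q* = 139.
Since 50 > 31, the floor is binding.
At p = 50: qd = 325 - 6·50 = 25 and qs = 8·50 - 109 = 291.
Consumer surplus without the control is ½ · (325/6 - 31) · 139 = 19321/12.
With the floor, consumers buy 25 units at 50, so CS = ½ · (325/6 - 50) · 25 = 625/12.
Change in consumer surplus = 625/12 - 19321/12 = -1558.

-1558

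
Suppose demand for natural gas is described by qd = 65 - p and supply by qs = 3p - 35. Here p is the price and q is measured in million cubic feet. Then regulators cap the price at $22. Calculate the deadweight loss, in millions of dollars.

Equilibrium: 65 - p = 3p - 35, so 100 = 4p and p* = 25, q* = 40.
Because the ceiling (22) lies below the market-clearing price, it is binding.
At p = 22: qd = 65 - 22 = 43 and qs = 3·22 - 35 = 31.
Quantity traded falls to 31. At q = 31 the demand price is 65 - 31 = 34 and the supply price is (35 + 31)/3 = 22.
Deadweight loss = ½ · (34 - 22) · (40 - 31) = ½ · 12 · 9 = 54.

54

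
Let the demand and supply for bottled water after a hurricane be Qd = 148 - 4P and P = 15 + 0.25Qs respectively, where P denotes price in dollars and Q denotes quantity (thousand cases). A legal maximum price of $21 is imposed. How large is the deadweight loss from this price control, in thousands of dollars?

Rearranging supply gives Qs = 4P - 60. Without the control the market clears where 148 - 4P = 4P - 60, i.e. P* = 26 and Q* = 44.
Because the ceiling (21) lies below the market-clearing price, it is binding.
At P = 21: Qd = 148 - 4·21 = 64 and Qs = 4·21 - 60 = 24.
Quantity traded falls to 24. At Q = 24 the demand price is (148 - 24)/4 = 31 and the supply price is (60 + 24)/4 = 21.
Deadweight loss = ½ · (31 - 21) · (44 - 24) = ½ · 10 · 20 = 100.

100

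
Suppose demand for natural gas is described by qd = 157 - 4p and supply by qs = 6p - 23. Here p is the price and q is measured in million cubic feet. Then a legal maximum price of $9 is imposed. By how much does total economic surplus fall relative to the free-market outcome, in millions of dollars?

607.5

Equilibrium: 157 - 4p = 6p - 23, so 180 = 10p and p* = 18, q* = 85.
Because the ceiling (9) lies below the market-clearing price, it is binding.
At p = 9: qd = 157 - 4·9 = 121 and qs = 6·9 - 23 = 31.
Quantity traded falls to 31. At q = 31 the demand price is (157 - 31)/4 = 31.5 and the supply price is (23 + 31)/6 = 9.
Deadweight loss = ½ · (31.5 - 9) · (85 - 31) = ½ · 22.5 · 54 = 607.5.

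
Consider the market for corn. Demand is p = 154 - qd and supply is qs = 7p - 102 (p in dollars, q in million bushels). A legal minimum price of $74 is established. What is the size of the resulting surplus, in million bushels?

336

Rearranging demand gives qd = 154 - p. In a free market, 154 - p = 7p - 102 gives the equilibrium p* = 32, q* = 122.
Because the floor (74) lies above the market-clearing price, it is binding.
At p = 74: qd = 154 - 74 = 80 and qs = 7·74 - 102 = 416.
Surplus = qs - qd = 416 - 80 = 336.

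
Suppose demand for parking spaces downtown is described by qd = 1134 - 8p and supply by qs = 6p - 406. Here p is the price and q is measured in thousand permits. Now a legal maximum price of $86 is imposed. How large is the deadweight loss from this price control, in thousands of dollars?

3024

Equilibrium: 1134 - 8p = 6p - 406, so 1540 = 14p and p* = 110, q* = 254.
The ceiling of 86 is below the equilibrium price 110, so it binds.
At p = 86: qd = 1134 - 8·86 = 446 and qs = 6·86 - 406 = 110.
Quantity traded falls to 110. At q = 110 the demand price is (1134 - 110)/8 = 128 and the supply price is (406 + 110)/6 = 86.
Deadweight loss = ½ · (128 - 86) · (254 - 110) = ½ · 42 · 144 = 3024.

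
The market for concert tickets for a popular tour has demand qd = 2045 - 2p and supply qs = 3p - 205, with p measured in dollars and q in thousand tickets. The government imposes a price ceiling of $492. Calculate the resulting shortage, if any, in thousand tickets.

Equilibrium: 2045 - 2p = 3p - 205, so 2250 = 5p and p* = 450, q* = 1145.
The ceiling of 492 is above the equilibrium price 450, so it is not binding; the market clears at p* = 450, q* = 1145.
Since the control does not bind, there is no shortage.

0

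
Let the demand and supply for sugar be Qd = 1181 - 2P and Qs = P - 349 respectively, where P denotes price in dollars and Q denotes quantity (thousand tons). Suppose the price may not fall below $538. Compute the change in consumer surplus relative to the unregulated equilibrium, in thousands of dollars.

Without the control the market clears where 1181 - 2P = P - 349, i.e. P* = 510 and Q* = 161.
Since 538 > 510, the floor is binding.
At P = 538: Qd = 1181 - 2·538 = 105 and Qs = 538 - 349 = 189.
Consumer surplus without the control is ½ · (590.5 - 510) · 161 = 6480.25.
With the floor, consumers buy 105 units at 538, so CS = ½ · (590.5 - 538) · 105 = 2756.25.
Change in consumer surplus = 2756.25 - 6480.25 = -3724.

-3724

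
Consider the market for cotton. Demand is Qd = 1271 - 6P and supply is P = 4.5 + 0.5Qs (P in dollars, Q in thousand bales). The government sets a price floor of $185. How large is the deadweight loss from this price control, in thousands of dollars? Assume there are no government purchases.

Rearranging supply gives Qs = 2P - 9. Without the control the market clears where 1271 - 6P = 2P - 9, i.e. P* = 160 and Q* = 311.
Because the floor (185) lies above the market-clearing price, it is binding.
At P = 185: Qd = 1271 - 6·185 = 161 and Qs = 2·185 - 9 = 361.
Quantity traded falls to 161. At Q = 161 the demand price is (1271 - 161)/6 = 185 and the supply price is (9 + 161)/2 = 85.
Deadweight loss = ½ · (185 - 85) · (311 - 161) = ½ · 100 · 150 = 7500.

7500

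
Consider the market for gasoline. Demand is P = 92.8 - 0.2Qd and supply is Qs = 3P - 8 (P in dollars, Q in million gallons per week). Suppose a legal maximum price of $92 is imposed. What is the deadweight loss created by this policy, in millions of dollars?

Rearranging demand gives Qd = 464 - 5P. Setting quantity demanded equal to quantity supplied, 464 - 5P = 3P - 8, gives P* = 59 and Q* = 169.
Since 92 is above P* = 59, the ceiling does not bind and the free-market outcome prevails.
Since the control does not bind, no trades are prevented and deadweight loss is zero.

0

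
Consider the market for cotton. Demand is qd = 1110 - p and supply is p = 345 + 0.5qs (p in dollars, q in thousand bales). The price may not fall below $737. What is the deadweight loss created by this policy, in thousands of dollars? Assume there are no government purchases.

Rearranging supply gives qs = 2p - 690. Without the control the market clears where 1110 - p = 2p - 690, i.e. p* = 600 and q* = 510.
Since 737 > 600, the floor is binding.
At p = 737: qd = 1110 - 737 = 373 and qs = 2·737 - 690 = 784.
Quantity traded falls to 373. At q = 373 the demand price is 1110 - 373 = 737 and the supply price is (690 + 373)/2 = 531.5.
Deadweight loss = ½ · (737 - 531.5) · (510 - 373) = ½ · 205.5 · 137 = 14076.75.

14076.75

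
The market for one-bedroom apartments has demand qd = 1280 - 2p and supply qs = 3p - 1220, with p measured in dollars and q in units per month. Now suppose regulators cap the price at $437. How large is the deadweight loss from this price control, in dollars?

Setting quantity demanded equal to quantity supplied, 1280 - 2p = 3p - 1220, gives p* = 500 and q* = 280.
The ceiling of 437 is below the equilibrium price 500, so it binds.
At p = 437: qd = 1280 - 2·437 = 406 and qs = 3·437 - 1220 = 91.
Quantity traded falls to 91. At q = 91 the demand price is (1280 - 91)/2 = 594.5 and the supply price is (1220 + 91)/3 = 437.
Deadweight loss = ½ · (594.5 - 437) · (280 - 91) = ½ · 157.5 · 189 = 14883.75.

14883.75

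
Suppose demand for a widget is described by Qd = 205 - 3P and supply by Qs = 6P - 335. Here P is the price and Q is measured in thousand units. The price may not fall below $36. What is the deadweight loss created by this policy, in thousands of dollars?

In a free market, 205 - 3P = 6P - 335 gives the equilibrium P* = 60, Q* = 25.
Since 36 is below P* = 60, the floor does not bind and the free-market outcome prevails.
Since the control does not bind, no trades are prevented and deadweight loss is zero.

0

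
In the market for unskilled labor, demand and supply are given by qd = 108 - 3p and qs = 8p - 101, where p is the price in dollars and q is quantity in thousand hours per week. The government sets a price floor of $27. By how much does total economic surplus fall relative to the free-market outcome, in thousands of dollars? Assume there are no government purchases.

132

Without the control the market clears where 108 - 3p = 8p - 101, i.e. p* = 19 and q* = 51.
Because the floor (27) lies above the market-clearing price, it is binding.
At p = 27: qd = 108 - 3·27 = 27 and qs = 8·27 - 101 = 115.
Quantity traded falls to 27. At q = 27 the demand price is (108 - 27)/3 = 27 and the supply price is (101 + 27)/8 = 16.
Deadweight loss = ½ · (27 - 16) · (51 - 27) = ½ · 11 · 24 = 132.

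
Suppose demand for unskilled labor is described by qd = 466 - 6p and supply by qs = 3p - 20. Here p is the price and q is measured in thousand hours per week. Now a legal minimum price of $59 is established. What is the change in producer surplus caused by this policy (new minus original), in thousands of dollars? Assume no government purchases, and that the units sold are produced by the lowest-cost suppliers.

In a free market, 466 - 6p = 3p - 20 gives the equilibrium p* = 54, q* = 142.
Because the floor (59) lies above the market-clearing price, it is binding.
At p = 59: qd = 466 - 6·59 = 112 and qs = 3·59 - 20 = 157.
Producer surplus without the control is ½ · (54 - 20/3) · 142 = 10082/3.
With the floor, 112 units are sold at 59. The supply price at q = 112 is 44, so PS = ½ · [(59 - 20/3) + (59 - 44)] · 112 = 11312/3.
Change in producer surplus = 11312/3 - 10082/3 = 410.

410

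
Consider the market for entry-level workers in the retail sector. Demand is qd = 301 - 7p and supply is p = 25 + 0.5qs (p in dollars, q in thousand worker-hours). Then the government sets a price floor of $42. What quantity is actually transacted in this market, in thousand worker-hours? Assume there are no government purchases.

Rearranging supply gives qs = 2p - 50. Without the control the market clears where 301 - 7p = 2p - 50, i.e. p* = 39 and q* = 28.
Since 42 > 39, the floor is binding.
At p = 42: qd = 301 - 7·42 = 7 and qs = 2·42 - 50 = 34.
The quantity actually transacted is the short side, demand: 7.

7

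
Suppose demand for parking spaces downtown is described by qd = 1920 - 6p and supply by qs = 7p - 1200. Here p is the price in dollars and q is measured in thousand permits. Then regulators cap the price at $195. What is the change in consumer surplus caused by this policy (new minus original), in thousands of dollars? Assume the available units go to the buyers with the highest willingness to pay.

In a free market, 1920 - 6p = 7p - 1200 gives the equilibrium p* = 240, q* = 480.
The ceiling of 195 is below the equilibrium price 240, so it binds.
At p = 195: qd = 1920 - 6·195 = 750 and qs = 7·195 - 1200 = 165.
Consumer surplus without the control is ½ · (320 - 240) · 480 = 19200.
With the ceiling, 165 units are sold at 195 (assume they go to the highest-value buyers). The demand price at q = 165 is 292.5, so CS = ½ · [(320 - 195) + (292.5 - 195)] · 165 = 18356.25.
Change in consumer surplus = 18356.25 - 19200 = -843.75.

-843.75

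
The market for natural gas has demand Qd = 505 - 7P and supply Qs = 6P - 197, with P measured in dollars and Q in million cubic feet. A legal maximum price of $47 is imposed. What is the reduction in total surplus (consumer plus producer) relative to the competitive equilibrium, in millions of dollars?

Setting quantity demanded equal to quantity supplied, 505 - 7P = 6P - 197, gives P* = 54 and Q* = 127.
The ceiling of 47 is below the equilibrium price 54, so it binds.
At P = 47: Qd = 505 - 7·47 = 176 and Qs = 6·47 - 197 = 85.
Quantity traded falls to 85. At Q = 85 the demand price is (505 - 85)/7 = 60 and the supply price is (197 + 85)/6 = 47.
Deadweight loss = ½ · (60 - 47) · (127 - 85) = ½ · 13 · 42 = 273.

273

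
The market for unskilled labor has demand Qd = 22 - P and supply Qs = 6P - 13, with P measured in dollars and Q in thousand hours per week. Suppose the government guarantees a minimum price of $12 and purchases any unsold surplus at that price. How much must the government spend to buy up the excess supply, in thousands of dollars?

588

In a free market, 22 - P = 6P - 13 gives the equilibrium P* = 5, Q* = 17.
The floor of 12 is above the equilibrium price 5, so it binds.
At P = 12: Qd = 22 - 12 = 10 and Qs = 6·12 - 13 = 59.
Surplus = Qs - Qd = 49.
Government expenditure = surplus × support price = 49 × 12 = 588.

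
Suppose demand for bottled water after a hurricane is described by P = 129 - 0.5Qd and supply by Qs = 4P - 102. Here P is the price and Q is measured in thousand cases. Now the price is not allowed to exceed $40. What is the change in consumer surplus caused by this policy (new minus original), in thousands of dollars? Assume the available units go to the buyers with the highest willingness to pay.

Rearranging demand gives Qd = 258 - 2P. Without the control the market clears where 258 - 2P = 4P - 102, i.e. P* = 60 and Q* = 138.
Because the ceiling (40) lies below the market-clearing price, it is binding.
At P = 40: Qd = 258 - 2·40 = 178 and Qs = 4·40 - 102 = 58.
Consumer surplus without the control is ½ · (129 - 60) · 138 = 4761.
With the ceiling, 58 units are sold at 40 (assume they go to the highest-value buyers). The demand price at Q = 58 is 100, so CS = ½ · [(129 - 40) + (100 - 40)] · 58 = 4321.
Change in consumer surplus = 4321 - 4761 = -440.

-440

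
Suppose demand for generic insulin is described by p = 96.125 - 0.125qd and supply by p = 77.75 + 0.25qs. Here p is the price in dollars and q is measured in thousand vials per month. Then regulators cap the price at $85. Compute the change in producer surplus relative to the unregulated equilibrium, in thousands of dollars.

Rearranging demand gives qd = 769 - 8p; rearranging supply gives qs = 4p - 311. Setting quantity demanded equal to quantity supplied, 769 - 8p = 4p - 311, gives p* = 90 and q* = 49.
Because the ceiling (85) lies below the market-clearing price, it is binding.
At p = 85: qd = 769 - 8·85 = 89 and qs = 4·85 - 311 = 29.
Producer surplus without the control is ½ · (90 - 77.75) · 49 = 300.125.
With the ceiling, producers sell 29 units at 85, so PS = ½ · (85 - 77.75) · 29 = 105.125.
Change in producer surplus = 105.125 - 300.125 = -195.

-195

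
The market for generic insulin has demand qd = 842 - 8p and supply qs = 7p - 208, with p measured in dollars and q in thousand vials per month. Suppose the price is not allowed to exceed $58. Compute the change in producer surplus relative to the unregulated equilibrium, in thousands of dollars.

-2880

Without the control the market clears where 842 - 8p = 7p - 208, i.e. p* = 70 and q* = 282.
The ceiling of 58 is below the equilibrium price 70, so it binds.
At p = 58: qd = 842 - 8·58 = 378 and qs = 7·58 - 208 = 198.
Producer surplus without the control is ½ · (70 - 208/7) · 282 = 39762/7.
With the ceiling, producers sell 198 units at 58, so PS = ½ · (58 - 208/7) · 198 = 19602/7.
Change in producer surplus = 19602/7 - 39762/7 = -2880.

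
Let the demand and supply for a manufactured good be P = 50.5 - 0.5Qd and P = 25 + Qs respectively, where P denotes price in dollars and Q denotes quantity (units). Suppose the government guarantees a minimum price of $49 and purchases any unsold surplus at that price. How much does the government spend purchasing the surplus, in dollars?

Rearranging demand gives Qd = 101 - 2P; rearranging supply gives Qs = P - 25. Without the control the market clears where 101 - 2P = P - 25, i.e. P* = 42 and Q* = 17.
Since 49 > 42, the floor is binding.
At P = 49: Qd = 101 - 2·49 = 3 and Qs = 49 - 25 = 24.
Surplus = Qs - Qd = 21.
Government expenditure = surplus × support price = 21 × 49 = 1029.

1029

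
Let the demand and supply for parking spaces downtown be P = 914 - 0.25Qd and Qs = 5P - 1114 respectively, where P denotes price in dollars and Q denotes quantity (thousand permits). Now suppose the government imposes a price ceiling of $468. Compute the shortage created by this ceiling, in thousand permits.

Rearranging demand gives Qd = 3656 - 4P. Without the control the market clears where 3656 - 4P = 5P - 1114, i.e. P* = 530 and Q* = 1536.
The ceiling of 468 is below the equilibrium price 530, so it binds.
At P = 468: Qd = 3656 - 4·468 = 1784 and Qs = 5·468 - 1114 = 1226.
Shortage = Qd - Qs = 1784 - 1226 = 558.

558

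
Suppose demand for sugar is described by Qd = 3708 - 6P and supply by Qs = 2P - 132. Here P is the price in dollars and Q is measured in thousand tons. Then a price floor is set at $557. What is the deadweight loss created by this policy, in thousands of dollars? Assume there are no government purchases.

71148

Without the control the market clears where 3708 - 6P = 2P - 132, i.e. P* = 480 and Q* = 828.
The floor of 557 is above the equilibrium price 480, so it binds.
At P = 557: Qd = 3708 - 6·557 = 366 and Qs = 2·557 - 132 = 982.
Quantity traded falls to 366. At Q = 366 the demand price is (3708 - 366)/6 = 557 and the supply price is (132 + 366)/2 = 249.
Deadweight loss = ½ · (557 - 249) · (828 - 366) = ½ · 308 · 462 = 71148.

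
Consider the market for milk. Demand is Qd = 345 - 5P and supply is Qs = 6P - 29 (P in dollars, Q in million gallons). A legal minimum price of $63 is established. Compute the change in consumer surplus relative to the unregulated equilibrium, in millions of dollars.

In a free market, 345 - 5P = 6P - 29 gives the equilibrium P* = 34, Q* = 175.
The floor of 63 is above the equilibrium price 34, so it binds.
At P = 63: Qd = 345 - 5·63 = 30 and Qs = 6·63 - 29 = 349.
Consumer surplus without the control is ½ · (69 - 34) · 175 = 3062.5.
With the floor, consumers buy 30 units at 63, so CS = ½ · (69 - 63) · 30 = 90.
Change in consumer surplus = 90 - 3062.5 = -2972.5.

-2972.5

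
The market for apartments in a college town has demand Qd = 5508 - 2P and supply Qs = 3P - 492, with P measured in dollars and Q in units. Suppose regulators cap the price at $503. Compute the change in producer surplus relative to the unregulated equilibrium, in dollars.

-1437562.5

Without the control the market clears where 5508 - 2P = 3P - 492, i.e. P* = 1200 and Q* = 3108.
Since 503 < 1200, the ceiling is binding.
At P = 503: Qd = 5508 - 2·503 = 4502 and Qs = 3·503 - 492 = 1017.
Producer surplus without the control is ½ · (1200 - 164) · 3108 = 1609944.
With the ceiling, producers sell 1017 units at 503, so PS = ½ · (503 - 164) · 1017 = 172381.5.
Change in producer surplus = 172381.5 - 1609944 = -1437562.5.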